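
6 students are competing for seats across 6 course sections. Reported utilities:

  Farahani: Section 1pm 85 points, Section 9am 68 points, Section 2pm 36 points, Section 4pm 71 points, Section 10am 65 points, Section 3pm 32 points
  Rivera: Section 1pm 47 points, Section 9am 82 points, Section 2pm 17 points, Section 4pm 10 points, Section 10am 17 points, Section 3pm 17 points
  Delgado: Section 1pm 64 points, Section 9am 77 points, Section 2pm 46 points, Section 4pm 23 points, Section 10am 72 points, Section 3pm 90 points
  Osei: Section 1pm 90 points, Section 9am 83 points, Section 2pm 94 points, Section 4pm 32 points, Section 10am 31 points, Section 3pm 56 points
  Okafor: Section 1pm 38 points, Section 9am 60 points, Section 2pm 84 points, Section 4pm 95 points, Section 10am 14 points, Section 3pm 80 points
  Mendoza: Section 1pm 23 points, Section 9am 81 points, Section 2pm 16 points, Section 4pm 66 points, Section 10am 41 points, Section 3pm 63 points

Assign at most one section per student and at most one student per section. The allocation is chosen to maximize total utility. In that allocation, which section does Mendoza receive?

Optimal: Farahani→Section 1pm (85 points), Rivera→Section 9am (82 points), Delgado→Section 10am (72 points), Osei→Section 2pm (94 points), Okafor→Section 4pm (95 points), Mendoza→Section 3pm (63 points) — total 85+82+72+94+95+63 = 491 points.
Column-greedy (each section in turn goes to its best remaining student) gives 462 points, worse by 29.
Checked against all permutations: 491 points is optimal.
Mendoza's own top section is Section 9am (81 points), but forcing Mendoza→Section 9am and reassigning the rest optimally gives only 472 points — worse by 19.

Mendoza receives Section 3pm.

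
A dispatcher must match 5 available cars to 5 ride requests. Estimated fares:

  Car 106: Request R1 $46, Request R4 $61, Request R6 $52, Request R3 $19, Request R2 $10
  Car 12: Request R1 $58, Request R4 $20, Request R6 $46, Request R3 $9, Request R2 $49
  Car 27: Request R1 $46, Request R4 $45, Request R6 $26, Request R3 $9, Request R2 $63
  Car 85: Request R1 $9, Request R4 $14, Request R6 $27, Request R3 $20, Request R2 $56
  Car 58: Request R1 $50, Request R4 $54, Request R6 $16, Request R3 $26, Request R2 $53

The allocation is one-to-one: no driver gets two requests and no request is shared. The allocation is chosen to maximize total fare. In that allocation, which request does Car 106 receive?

Car 106 receives Request R6.

Optimal: Car 106→Request R6 ($52), Car 12→Request R1 ($58), Car 27→Request R2 ($63), Car 85→Request R3 ($20), Car 58→Request R4 ($54) — total 52+58+63+20+54 = $247.
Column-greedy (each request in turn goes to its best remaining driver) gives $235, worse by 12.
Next-best assignment: Car 106→Request R4, Car 12→Request R6, Car 27→Request R2, Car 85→Request R3, Car 58→Request R1 = $240.
Swapping Car 27↔Car 12 (Car 27→Request R1 $46, Car 12→Request R2 $49) loses 26.
Car 106's own top request is Request R4 ($61), but forcing Car 106→Request R4 and reassigning the rest optimally gives only $240 — worse by 7.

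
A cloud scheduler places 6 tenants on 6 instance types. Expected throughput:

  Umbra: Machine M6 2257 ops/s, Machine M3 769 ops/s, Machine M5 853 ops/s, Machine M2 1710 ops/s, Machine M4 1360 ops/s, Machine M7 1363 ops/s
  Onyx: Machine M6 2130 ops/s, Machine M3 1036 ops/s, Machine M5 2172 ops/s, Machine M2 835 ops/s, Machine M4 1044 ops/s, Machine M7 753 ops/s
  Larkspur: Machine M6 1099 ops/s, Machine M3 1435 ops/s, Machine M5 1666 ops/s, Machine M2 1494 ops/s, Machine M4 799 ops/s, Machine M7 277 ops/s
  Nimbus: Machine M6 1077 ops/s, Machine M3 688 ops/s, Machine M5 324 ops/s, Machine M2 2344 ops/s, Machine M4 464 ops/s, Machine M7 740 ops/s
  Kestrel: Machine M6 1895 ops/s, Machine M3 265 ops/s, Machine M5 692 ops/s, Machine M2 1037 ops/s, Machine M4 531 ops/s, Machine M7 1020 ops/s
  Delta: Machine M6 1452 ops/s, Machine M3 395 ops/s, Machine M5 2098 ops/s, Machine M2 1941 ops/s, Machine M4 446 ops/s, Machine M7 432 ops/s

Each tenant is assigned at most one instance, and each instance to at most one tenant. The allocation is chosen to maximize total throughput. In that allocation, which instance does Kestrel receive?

Optimal: Umbra→Machine M4 (1360 ops/s), Onyx→Machine M6 (2130 ops/s), Larkspur→Machine M3 (1435 ops/s), Nimbus→Machine M2 (2344 ops/s), Kestrel→Machine M7 (1020 ops/s), Delta→Machine M5 (2098 ops/s) — total 1360+2130+1435+2344+1020+2098 = 10387 ops/s.
Column-greedy (each instance in turn goes to its best remaining tenant) gives 9171 ops/s, worse by 1216.
Swapping Onyx↔Kestrel (Onyx→Machine M7 753 ops/s, Kestrel→Machine M6 1895 ops/s) loses 502.
Kestrel's own top instance is Machine M6 (1895 ops/s), but forcing Kestrel→Machine M6 and reassigning the rest optimally gives only 10179 ops/s — worse by 208.

Kestrel receives Machine M7.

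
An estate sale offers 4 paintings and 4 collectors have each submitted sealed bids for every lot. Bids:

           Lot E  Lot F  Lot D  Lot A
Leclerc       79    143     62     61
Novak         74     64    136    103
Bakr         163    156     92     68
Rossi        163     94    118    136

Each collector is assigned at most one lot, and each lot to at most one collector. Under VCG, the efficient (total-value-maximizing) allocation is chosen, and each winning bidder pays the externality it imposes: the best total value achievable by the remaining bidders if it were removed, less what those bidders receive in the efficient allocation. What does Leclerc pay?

Leclerc pays $20.

Efficient allocation: Leclerc→Lot F ($143), Novak→Lot D ($136), Bakr→Lot E ($163), Rossi→Lot A ($136); total welfare W = $578.
Leclerc receives Lot F at value $143, so the others get W − 143 = $435.
Without Leclerc: best allocation of the remaining 3 bidders over all 4 lots is Novak→Lot D ($136), Bakr→Lot F ($156), Rossi→Lot E ($163), total $455.
VCG payment = (others' best without Leclerc) − (others' welfare with Leclerc) = 455 − 435 = $20.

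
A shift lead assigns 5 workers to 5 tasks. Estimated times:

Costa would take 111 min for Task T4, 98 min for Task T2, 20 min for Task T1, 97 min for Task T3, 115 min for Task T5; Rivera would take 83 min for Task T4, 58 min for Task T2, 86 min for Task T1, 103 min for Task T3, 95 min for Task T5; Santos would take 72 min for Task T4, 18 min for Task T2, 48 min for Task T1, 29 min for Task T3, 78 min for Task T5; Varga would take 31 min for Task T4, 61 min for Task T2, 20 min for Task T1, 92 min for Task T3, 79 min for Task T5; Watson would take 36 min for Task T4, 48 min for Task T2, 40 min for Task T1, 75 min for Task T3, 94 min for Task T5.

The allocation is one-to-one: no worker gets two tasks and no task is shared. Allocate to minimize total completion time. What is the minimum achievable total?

Min total: 222 min

This is a one-to-one assignment (minimum-cost bipartite matching).
Optimal: Costa→Task T1 (20 min), Rivera→Task T2 (58 min), Santos→Task T3 (29 min), Varga→Task T5 (79 min), Watson→Task T4 (36 min) — total 20+58+29+79+36 = 222 min.
Column-greedy (each task in turn goes to its cheapest remaining worker) gives 239 min, worse by 17.
Next-best assignment: Costa→Task T1, Rivera→Task T5, Santos→Task T3, Varga→Task T4, Watson→Task T2 = 223 min.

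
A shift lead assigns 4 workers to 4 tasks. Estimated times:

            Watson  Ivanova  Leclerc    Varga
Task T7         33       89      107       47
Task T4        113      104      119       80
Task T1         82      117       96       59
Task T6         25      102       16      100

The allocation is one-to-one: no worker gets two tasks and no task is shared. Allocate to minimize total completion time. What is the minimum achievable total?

Min total: 212 min

This is the linear assignment problem.
Optimal: Watson→Task T7 (33 min), Ivanova→Task T4 (104 min), Leclerc→Task T6 (16 min), Varga→Task T1 (59 min) — total 33+104+16+59 = 212 min.
Row-greedy (each worker in turn takes its cheapest remaining task) gives 290 min, worse by 78.
Checked against all permutations: 212 min is optimal.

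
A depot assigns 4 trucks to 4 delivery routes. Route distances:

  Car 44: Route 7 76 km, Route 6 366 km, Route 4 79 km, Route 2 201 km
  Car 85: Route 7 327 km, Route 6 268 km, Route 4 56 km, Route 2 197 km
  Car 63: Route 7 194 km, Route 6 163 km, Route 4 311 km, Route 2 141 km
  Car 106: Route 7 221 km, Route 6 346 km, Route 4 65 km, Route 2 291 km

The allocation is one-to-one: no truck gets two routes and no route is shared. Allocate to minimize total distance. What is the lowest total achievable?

Minimum total: 501 km

Treat this as an assignment problem: match each truck to one route.
Optimal: Car 44→Route 7 (76 km), Car 85→Route 2 (197 km), Car 63→Route 6 (163 km), Car 106→Route 4 (65 km) — total 76+197+163+65 = 501 km.
Column-greedy (each route in turn goes to its cheapest remaining truck) gives 586 km, worse by 85.
Next-best assignment: Car 44→Route 7, Car 85→Route 6, Car 63→Route 2, Car 106→Route 4 = 550 km.
Swapping Car 106↔Car 63 (Car 106→Route 6 346 km, Car 63→Route 4 311 km) adds 429.
Every other assignment is strictly worse.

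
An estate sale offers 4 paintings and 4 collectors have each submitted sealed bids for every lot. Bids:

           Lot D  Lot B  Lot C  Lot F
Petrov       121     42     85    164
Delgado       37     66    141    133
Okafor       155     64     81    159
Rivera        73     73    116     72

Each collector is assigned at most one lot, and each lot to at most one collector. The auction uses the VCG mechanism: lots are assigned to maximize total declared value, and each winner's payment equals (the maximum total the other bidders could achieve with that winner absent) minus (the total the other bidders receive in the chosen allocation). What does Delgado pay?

Delgado pays $43.

Efficient allocation: Petrov→Lot F ($164), Delgado→Lot C ($141), Okafor→Lot D ($155), Rivera→Lot B ($73); total welfare W = $533.
Delgado receives Lot C at value $141, so the others get W − 141 = $392.
Without Delgado: best allocation of the remaining 3 bidders over all 4 lots is Petrov→Lot F ($164), Okafor→Lot D ($155), Rivera→Lot C ($116), total $435.
VCG payment = (others' best without Delgado) − (others' welfare with Delgado) = 435 − 392 = $43.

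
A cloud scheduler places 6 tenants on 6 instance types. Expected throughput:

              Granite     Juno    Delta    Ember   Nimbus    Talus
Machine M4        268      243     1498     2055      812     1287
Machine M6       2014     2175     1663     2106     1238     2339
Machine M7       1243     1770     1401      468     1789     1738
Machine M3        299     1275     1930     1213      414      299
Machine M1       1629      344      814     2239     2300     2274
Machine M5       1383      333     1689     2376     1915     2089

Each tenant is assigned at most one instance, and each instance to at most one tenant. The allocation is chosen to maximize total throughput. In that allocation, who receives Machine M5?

Optimal: Granite→Machine M6 (2014 ops/s), Juno→Machine M7 (1770 ops/s), Delta→Machine M3 (1930 ops/s), Ember→Machine M4 (2055 ops/s), Nimbus→Machine M1 (2300 ops/s), Talus→Machine M5 (2089 ops/s) — total 2014+1770+1930+2055+2300+2089 = 12158 ops/s.
Column-greedy (each instance in turn goes to its best remaining tenant) gives 10075 ops/s, worse by 2083.
Swapping Ember↔Talus (Ember→Machine M5 2376 ops/s, Talus→Machine M4 1287 ops/s) loses 481.
Every other assignment is strictly worse.
Talus's own top instance is Machine M6 (2339 ops/s), but forcing Talus→Machine M6 and reassigning the rest optimally gives only 11777 ops/s — worse by 381.

Talus receives Machine M5.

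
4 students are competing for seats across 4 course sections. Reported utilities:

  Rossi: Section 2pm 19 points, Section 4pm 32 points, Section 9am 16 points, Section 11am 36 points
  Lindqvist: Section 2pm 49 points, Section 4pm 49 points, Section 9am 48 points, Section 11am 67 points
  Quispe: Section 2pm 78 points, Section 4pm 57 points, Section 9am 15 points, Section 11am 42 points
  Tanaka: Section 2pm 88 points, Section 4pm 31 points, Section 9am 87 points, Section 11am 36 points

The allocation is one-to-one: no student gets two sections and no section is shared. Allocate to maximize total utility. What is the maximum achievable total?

Optimal: Rossi→Section 4pm (32 points), Lindqvist→Section 11am (67 points), Quispe→Section 2pm (78 points), Tanaka→Section 9am (87 points) — total 32+67+78+87 = 264 points.
Max-entry greedy (repeatedly take the single best remaining cell) gives 228 points, worse by 36.
Every other assignment is strictly worse.

Max total: 264 points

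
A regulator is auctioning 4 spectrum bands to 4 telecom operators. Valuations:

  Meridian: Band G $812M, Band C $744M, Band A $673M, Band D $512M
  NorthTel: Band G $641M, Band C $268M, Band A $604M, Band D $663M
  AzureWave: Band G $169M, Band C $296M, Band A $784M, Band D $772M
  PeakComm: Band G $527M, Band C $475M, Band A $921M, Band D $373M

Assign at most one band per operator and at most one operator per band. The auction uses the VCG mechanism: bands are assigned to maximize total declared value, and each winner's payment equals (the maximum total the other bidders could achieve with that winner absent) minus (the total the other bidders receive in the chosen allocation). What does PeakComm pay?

Efficient allocation: Meridian→Band C ($744M), NorthTel→Band G ($641M), AzureWave→Band D ($772M), PeakComm→Band A ($921M); total welfare W = $3078M.
PeakComm receives Band A at value $921M, so the others get W − 921 = $2157M.
Without PeakComm: best allocation of the remaining 3 bidders over all 4 bands is Meridian→Band G ($812M), NorthTel→Band D ($663M), AzureWave→Band A ($784M), total $2259M.
VCG payment = (others' best without PeakComm) − (others' welfare with PeakComm) = 2259 − 2157 = $102M.

PeakComm pays $102M.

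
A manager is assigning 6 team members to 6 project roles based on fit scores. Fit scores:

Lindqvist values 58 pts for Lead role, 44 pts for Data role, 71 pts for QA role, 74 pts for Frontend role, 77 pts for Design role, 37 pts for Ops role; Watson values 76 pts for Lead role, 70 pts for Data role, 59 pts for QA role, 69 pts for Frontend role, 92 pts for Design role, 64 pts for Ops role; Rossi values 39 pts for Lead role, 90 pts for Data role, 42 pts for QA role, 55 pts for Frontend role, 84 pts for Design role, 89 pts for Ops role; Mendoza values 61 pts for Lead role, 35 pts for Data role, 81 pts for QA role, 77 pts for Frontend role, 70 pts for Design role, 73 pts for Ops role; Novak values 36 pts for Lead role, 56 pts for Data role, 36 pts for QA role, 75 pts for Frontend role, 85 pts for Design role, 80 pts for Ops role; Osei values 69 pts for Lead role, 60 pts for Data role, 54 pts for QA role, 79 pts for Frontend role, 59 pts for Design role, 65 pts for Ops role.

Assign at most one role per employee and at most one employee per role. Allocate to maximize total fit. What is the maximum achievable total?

Maximum total: 486 pts

Optimal: Lindqvist→Frontend role (74 pts), Watson→Design role (92 pts), Rossi→Data role (90 pts), Mendoza→QA role (81 pts), Novak→Ops role (80 pts), Osei→Lead role (69 pts) — total 74+92+90+81+80+69 = 486 pts.
Row-greedy (each employee in turn takes its best remaining role) gives 483 pts, worse by 3.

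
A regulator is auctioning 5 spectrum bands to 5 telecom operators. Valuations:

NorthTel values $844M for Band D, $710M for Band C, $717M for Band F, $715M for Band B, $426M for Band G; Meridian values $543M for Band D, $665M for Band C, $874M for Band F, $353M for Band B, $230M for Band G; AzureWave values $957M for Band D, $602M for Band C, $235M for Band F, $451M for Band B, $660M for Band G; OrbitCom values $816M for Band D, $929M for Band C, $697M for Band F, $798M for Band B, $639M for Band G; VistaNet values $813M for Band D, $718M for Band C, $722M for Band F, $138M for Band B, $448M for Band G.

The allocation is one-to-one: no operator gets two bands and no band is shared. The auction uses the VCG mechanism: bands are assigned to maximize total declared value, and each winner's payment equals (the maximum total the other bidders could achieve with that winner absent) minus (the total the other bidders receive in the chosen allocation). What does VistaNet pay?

Efficient allocation: NorthTel→Band B ($715M), Meridian→Band F ($874M), AzureWave→Band G ($660M), OrbitCom→Band C ($929M), VistaNet→Band D ($813M); total welfare W = $3991M.
VistaNet receives Band D at value $813M, so the others get W − 813 = $3178M.
Without VistaNet: best allocation of the remaining 4 bidders over all 5 bands is NorthTel→Band B ($715M), Meridian→Band F ($874M), AzureWave→Band D ($957M), OrbitCom→Band C ($929M), total $3475M.
VCG payment = (others' best without VistaNet) − (others' welfare with VistaNet) = 3475 − 3178 = $297M.

VistaNet pays $297M.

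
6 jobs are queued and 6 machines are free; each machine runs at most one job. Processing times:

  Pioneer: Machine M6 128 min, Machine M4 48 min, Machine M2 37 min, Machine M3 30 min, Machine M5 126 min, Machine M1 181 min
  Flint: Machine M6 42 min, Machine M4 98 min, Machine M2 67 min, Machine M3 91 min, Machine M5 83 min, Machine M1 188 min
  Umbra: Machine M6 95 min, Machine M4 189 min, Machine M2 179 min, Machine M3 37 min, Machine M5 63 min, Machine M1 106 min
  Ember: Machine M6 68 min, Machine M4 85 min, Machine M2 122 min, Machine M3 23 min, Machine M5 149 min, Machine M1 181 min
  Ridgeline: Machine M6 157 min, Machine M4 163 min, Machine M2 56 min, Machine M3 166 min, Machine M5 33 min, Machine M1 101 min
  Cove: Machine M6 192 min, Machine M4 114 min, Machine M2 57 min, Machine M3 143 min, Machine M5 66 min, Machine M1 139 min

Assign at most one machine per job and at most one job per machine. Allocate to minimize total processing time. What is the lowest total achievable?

This is the linear assignment problem.
Optimal: Pioneer→Machine M4 (48 min), Flint→Machine M6 (42 min), Umbra→Machine M1 (106 min), Ember→Machine M3 (23 min), Ridgeline→Machine M5 (33 min), Cove→Machine M2 (57 min) — total 48+42+106+23+33+57 = 309 min.
Column-greedy (each machine in turn goes to its cheapest remaining job) gives 371 min, worse by 62.
Swapping Cove↔Pioneer (Cove→Machine M4 114 min, Pioneer→Machine M2 37 min) adds 46.
No other one-to-one assignment undercuts 309 min.

Minimum total: 309 min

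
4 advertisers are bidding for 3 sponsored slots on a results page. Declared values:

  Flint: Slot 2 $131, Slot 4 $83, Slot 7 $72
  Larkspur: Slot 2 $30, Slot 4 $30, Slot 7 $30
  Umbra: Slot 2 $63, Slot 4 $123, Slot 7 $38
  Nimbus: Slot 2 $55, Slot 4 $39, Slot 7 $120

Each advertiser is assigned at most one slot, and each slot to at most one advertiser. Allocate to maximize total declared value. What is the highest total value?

Maximum total: $374

This is the linear assignment problem.
Optimal: Flint→Slot 2 ($131), Umbra→Slot 4 ($123), Nimbus→Slot 7 ($120) — total 131+123+120 = $374.
Row-greedy (each advertiser in turn takes its best remaining slot) gives $199, worse by 175.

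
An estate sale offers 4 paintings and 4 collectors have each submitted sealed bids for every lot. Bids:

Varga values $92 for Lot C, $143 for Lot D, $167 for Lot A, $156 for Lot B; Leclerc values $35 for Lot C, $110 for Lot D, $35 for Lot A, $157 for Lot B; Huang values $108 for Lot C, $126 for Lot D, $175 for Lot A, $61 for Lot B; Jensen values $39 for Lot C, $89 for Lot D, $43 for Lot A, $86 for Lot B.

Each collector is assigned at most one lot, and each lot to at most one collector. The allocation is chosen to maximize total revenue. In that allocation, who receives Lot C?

Huang receives Lot C.

Treat this as an assignment problem: match each collector to one lot.
Optimal: Varga→Lot A ($167), Leclerc→Lot B ($157), Huang→Lot C ($108), Jensen→Lot D ($89) — total 167+157+108+89 = $521.
Column-greedy (each lot in turn goes to its best remaining collector) gives $451, worse by 70.
Huang's own top lot is Lot A ($175), but forcing Huang→Lot A and reassigning the rest optimally gives only $514 — worse by 7.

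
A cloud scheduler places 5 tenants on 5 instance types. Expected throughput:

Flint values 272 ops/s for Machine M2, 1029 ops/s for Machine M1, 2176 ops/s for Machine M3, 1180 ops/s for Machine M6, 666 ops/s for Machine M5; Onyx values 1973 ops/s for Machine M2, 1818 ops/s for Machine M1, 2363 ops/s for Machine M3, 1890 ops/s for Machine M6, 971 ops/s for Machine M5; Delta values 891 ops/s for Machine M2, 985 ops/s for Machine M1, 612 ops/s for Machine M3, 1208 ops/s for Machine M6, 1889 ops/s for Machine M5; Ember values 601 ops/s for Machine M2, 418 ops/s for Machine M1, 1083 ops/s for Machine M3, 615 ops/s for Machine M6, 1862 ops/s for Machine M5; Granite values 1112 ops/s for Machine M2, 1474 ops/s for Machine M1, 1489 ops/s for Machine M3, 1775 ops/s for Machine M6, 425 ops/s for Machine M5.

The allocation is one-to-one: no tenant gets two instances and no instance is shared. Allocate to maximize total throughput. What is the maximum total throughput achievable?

Treat this as an assignment problem: match each tenant to one instance.
Optimal: Flint→Machine M3 (2176 ops/s), Onyx→Machine M2 (1973 ops/s), Delta→Machine M1 (985 ops/s), Ember→Machine M5 (1862 ops/s), Granite→Machine M6 (1775 ops/s) — total 2176+1973+985+1862+1775 = 8771 ops/s.
Max-entry greedy (repeatedly take the single best remaining cell) gives 7657 ops/s, worse by 1114.

Max total: 8771 ops/s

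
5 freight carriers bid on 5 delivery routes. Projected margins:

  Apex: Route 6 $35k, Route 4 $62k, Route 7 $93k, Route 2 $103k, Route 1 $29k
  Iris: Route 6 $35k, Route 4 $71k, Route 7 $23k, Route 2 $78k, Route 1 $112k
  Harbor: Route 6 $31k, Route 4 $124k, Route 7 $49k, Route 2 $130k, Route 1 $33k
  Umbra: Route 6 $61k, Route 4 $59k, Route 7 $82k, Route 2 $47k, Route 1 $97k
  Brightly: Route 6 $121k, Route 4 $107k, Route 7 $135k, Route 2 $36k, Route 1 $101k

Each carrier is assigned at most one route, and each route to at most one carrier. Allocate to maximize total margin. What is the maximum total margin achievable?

Max total: $542k

This is the linear assignment problem.
Optimal: Apex→Route 2 ($103k), Iris→Route 1 ($112k), Harbor→Route 4 ($124k), Umbra→Route 7 ($82k), Brightly→Route 6 ($121k) — total 103+112+124+82+121 = $542k.
Next-best assignment: Apex→Route 2, Iris→Route 1, Harbor→Route 4, Umbra→Route 6, Brightly→Route 7 = $535k.
No other one-to-one assignment exceeds $542k.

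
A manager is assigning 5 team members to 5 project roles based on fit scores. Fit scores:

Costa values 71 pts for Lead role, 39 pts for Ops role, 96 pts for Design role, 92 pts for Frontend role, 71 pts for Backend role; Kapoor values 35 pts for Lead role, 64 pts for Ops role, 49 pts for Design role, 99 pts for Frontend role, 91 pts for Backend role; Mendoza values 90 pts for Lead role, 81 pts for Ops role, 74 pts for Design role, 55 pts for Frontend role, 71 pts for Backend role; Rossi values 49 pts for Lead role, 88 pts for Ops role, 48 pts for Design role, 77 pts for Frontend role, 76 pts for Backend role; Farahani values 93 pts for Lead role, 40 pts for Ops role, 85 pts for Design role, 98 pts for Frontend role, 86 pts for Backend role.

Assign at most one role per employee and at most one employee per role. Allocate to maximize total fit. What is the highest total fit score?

Optimal: Costa→Design role (96 pts), Kapoor→Backend role (91 pts), Mendoza→Lead role (90 pts), Rossi→Ops role (88 pts), Farahani→Frontend role (98 pts) — total 96+91+90+88+98 = 463 pts.
Swapping Costa↔Farahani (Costa→Frontend role 92 pts, Farahani→Design role 85 pts) loses 17.
No other one-to-one assignment exceeds 463 pts.

Maximum total: 463 pts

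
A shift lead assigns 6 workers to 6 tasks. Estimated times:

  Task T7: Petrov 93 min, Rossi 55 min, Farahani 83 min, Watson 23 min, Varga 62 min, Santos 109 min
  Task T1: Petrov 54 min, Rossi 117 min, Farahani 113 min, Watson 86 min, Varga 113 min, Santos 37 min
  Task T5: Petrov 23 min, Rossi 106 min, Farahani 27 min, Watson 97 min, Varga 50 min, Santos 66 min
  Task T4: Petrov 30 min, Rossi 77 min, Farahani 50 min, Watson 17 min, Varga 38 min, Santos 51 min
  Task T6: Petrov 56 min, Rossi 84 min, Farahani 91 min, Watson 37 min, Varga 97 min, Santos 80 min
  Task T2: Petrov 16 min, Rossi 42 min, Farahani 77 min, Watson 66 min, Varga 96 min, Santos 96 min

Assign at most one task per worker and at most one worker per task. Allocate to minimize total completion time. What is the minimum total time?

Min total: 210 min

Treat this as an assignment problem: match each worker to one task.
Optimal: Petrov→Task T2 (16 min), Rossi→Task T7 (55 min), Farahani→Task T5 (27 min), Watson→Task T6 (37 min), Varga→Task T4 (38 min), Santos→Task T1 (37 min) — total 16+55+27+37+38+37 = 210 min.
Column-greedy (each task in turn goes to its cheapest remaining worker) gives 282 min, worse by 72.
Swapping Rossi↔Varga (Rossi→Task T4 77 min, Varga→Task T7 62 min) adds 46.
Every other assignment is strictly worse.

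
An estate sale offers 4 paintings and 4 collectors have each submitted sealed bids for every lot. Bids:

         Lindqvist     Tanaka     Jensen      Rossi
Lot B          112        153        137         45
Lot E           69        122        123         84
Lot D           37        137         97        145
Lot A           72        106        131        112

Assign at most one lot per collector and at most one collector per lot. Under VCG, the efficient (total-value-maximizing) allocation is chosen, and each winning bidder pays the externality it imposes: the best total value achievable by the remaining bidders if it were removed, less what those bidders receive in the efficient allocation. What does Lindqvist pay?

Lindqvist pays $31.

Efficient allocation: Lindqvist→Lot B ($112), Tanaka→Lot E ($122), Jensen→Lot A ($131), Rossi→Lot D ($145); total welfare W = $510.
Lindqvist receives Lot B at value $112, so the others get W − 112 = $398.
Without Lindqvist: best allocation of the remaining 3 bidders over all 4 lots is Tanaka→Lot B ($153), Jensen→Lot A ($131), Rossi→Lot D ($145), total $429.
VCG payment = (others' best without Lindqvist) − (others' welfare with Lindqvist) = 429 − 398 = $31.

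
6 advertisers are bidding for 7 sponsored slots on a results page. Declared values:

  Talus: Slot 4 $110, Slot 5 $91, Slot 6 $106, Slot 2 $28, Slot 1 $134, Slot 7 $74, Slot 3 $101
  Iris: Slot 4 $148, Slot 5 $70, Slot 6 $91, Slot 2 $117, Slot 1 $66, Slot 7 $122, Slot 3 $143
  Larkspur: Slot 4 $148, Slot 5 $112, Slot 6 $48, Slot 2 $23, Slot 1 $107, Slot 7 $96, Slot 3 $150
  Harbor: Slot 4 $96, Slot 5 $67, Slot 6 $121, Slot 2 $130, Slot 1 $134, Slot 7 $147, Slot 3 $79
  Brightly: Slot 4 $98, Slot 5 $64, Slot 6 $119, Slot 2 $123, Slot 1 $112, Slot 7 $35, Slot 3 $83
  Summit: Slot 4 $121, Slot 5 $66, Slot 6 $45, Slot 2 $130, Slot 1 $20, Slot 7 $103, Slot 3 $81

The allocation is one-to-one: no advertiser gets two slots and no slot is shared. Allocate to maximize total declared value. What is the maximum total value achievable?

Max total: $828

Optimal: Talus→Slot 1 ($134), Iris→Slot 4 ($148), Larkspur→Slot 3 ($150), Harbor→Slot 7 ($147), Brightly→Slot 6 ($119), Summit→Slot 2 ($130) — total 134+148+150+147+119+130 = $828.
Row-greedy (each advertiser in turn takes its best remaining slot) gives $768, worse by 60.
Next-best assignment: Talus→Slot 1, Iris→Slot 3, Larkspur→Slot 4, Harbor→Slot 7, Brightly→Slot 6, Summit→Slot 2 = $821.
Every other assignment is strictly worse.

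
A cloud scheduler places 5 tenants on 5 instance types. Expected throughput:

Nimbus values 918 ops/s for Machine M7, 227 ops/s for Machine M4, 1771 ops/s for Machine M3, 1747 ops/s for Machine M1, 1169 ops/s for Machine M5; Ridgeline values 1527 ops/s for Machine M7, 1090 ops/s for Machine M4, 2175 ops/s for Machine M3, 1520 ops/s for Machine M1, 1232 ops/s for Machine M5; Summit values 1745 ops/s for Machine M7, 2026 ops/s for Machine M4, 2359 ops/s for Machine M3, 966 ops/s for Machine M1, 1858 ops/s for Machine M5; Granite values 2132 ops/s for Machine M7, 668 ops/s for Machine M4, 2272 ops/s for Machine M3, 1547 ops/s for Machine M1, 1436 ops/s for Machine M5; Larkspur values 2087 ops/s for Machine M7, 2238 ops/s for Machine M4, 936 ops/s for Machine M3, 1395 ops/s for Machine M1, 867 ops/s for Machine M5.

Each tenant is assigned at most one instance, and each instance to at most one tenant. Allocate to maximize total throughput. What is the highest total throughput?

Treat this as an assignment problem: match each tenant to one instance.
Optimal: Nimbus→Machine M1 (1747 ops/s), Ridgeline→Machine M3 (2175 ops/s), Summit→Machine M5 (1858 ops/s), Granite→Machine M7 (2132 ops/s), Larkspur→Machine M4 (2238 ops/s) — total 1747+2175+1858+2132+2238 = 10150 ops/s.
Column-greedy (each instance in turn goes to its best remaining tenant) gives 9708 ops/s, worse by 442.
Checked against all permutations: 10150 ops/s is optimal.

Max total: 10150 ops/s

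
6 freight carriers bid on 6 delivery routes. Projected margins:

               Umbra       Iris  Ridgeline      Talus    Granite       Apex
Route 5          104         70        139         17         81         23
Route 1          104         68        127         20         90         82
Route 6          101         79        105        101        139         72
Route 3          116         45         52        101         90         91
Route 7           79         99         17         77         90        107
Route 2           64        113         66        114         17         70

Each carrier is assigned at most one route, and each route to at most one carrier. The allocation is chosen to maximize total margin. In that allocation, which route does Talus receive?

Talus receives Route 3.

Optimal: Umbra→Route 1 ($104k), Iris→Route 2 ($113k), Ridgeline→Route 5 ($139k), Talus→Route 3 ($101k), Granite→Route 6 ($139k), Apex→Route 7 ($107k) — total 104+113+139+101+139+107 = $703k.
Row-greedy (each carrier in turn takes its best remaining route) gives $666k, worse by 37.
Every other assignment is strictly worse.
Talus's own top route is Route 2 ($114k), but forcing Talus→Route 2 and reassigning the rest optimally gives only $689k — worse by 14.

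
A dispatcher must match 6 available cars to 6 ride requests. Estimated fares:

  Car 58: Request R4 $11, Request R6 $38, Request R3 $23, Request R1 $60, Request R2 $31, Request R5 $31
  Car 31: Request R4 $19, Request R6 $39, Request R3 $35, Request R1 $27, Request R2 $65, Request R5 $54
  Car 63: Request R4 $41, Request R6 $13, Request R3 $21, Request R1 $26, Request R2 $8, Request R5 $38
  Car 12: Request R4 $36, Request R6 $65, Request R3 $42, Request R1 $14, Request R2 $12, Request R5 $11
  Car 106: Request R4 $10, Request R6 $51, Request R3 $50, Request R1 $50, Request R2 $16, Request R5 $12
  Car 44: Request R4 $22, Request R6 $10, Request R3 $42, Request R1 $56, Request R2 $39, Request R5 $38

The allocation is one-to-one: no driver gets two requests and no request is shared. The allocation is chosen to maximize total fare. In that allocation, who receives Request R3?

Car 106 receives Request R3.

This is the linear assignment problem.
Optimal: Car 58→Request R1 ($60), Car 31→Request R2 ($65), Car 63→Request R4 ($41), Car 12→Request R6 ($65), Car 106→Request R3 ($50), Car 44→Request R5 ($38) — total 60+65+41+65+50+38 = $319.
Checked against all permutations: $319 is optimal.
Car 106's own top request is Request R6 ($51), but forcing Car 106→Request R6 and reassigning the rest optimally gives only $297 — worse by 22.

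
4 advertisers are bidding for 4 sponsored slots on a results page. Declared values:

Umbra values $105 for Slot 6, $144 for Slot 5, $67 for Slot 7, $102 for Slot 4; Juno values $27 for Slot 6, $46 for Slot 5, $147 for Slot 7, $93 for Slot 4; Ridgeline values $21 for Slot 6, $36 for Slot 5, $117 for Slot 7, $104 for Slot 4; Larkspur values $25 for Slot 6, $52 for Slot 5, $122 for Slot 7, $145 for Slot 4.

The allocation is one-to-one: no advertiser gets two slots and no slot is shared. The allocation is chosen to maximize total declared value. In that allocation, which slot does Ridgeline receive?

Ridgeline receives Slot 6.

Optimal: Umbra→Slot 5 ($144), Juno→Slot 7 ($147), Ridgeline→Slot 6 ($21), Larkspur→Slot 4 ($145) — total 144+147+21+145 = $457.
Row-greedy (each advertiser in turn takes its best remaining slot) gives $420, worse by 37.
Next-best assignment: Umbra→Slot 6, Juno→Slot 7, Ridgeline→Slot 5, Larkspur→Slot 4 = $433.
Every other assignment is strictly worse.
Ridgeline's own top slot is Slot 7 ($117), but forcing Ridgeline→Slot 7 and reassigning the rest optimally gives only $433 — worse by 24.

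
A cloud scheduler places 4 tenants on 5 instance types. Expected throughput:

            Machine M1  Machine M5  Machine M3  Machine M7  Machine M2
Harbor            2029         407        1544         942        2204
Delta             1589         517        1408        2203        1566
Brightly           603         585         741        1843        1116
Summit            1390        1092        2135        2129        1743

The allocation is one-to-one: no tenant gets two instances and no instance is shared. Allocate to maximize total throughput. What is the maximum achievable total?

Maximum total: 7771 ops/s

This is the linear assignment problem.
Optimal: Harbor→Machine M2 (2204 ops/s), Delta→Machine M1 (1589 ops/s), Brightly→Machine M7 (1843 ops/s), Summit→Machine M3 (2135 ops/s) — total 2204+1589+1843+2135 = 7771 ops/s.
Row-greedy (each tenant in turn takes its best remaining instance) gives 6538 ops/s, worse by 1233.
Every other assignment is strictly worse.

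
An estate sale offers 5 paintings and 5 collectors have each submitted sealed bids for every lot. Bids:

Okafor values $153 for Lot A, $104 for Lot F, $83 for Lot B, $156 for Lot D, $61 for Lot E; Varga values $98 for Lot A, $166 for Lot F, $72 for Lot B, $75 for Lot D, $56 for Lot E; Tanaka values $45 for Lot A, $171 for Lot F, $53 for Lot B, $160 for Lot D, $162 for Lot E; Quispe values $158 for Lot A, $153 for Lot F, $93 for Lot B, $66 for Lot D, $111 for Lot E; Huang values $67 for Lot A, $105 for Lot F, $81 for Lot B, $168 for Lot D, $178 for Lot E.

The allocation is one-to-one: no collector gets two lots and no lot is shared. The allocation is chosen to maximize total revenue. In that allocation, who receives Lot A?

Optimal: Okafor→Lot A ($153), Varga→Lot F ($166), Tanaka→Lot D ($160), Quispe→Lot B ($93), Huang→Lot E ($178) — total 153+166+160+93+178 = $750.
Row-greedy (each collector in turn takes its best remaining lot) gives $723, worse by 27.
Swapping Tanaka↔Quispe (Tanaka→Lot B $53, Quispe→Lot D $66) loses 134.
Okafor's own top lot is Lot D ($156), but forcing Okafor→Lot D and reassigning the rest optimally gives only $735 — worse by 15.

Okafor receives Lot A.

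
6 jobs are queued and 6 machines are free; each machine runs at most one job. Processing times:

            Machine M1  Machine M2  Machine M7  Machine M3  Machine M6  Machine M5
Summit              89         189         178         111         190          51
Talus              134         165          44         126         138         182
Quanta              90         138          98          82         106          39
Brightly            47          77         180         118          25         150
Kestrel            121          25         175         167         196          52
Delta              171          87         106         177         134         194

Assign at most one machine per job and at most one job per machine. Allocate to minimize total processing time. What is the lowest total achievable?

This is the linear assignment problem.
Optimal: Summit→Machine M1 (89 min), Talus→Machine M7 (44 min), Quanta→Machine M3 (82 min), Brightly→Machine M6 (25 min), Kestrel→Machine M5 (52 min), Delta→Machine M2 (87 min) — total 89+44+82+25+52+87 = 379 min.
Min-entry greedy (repeatedly take the single cheapest remaining cell) gives 399 min, worse by 20.
Next-best assignment: Summit→Machine M5, Talus→Machine M7, Quanta→Machine M3, Brightly→Machine M1, Kestrel→Machine M2, Delta→Machine M6 = 383 min.

Minimum total: 379 min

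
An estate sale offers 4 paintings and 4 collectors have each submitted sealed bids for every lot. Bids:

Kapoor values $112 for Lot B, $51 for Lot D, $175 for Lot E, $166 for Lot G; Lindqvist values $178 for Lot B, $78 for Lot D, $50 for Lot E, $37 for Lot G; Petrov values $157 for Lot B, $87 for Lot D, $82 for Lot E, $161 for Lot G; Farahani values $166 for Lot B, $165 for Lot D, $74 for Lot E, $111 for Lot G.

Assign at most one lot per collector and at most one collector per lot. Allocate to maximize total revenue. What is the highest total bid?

This is the linear assignment problem.
Optimal: Kapoor→Lot E ($175), Lindqvist→Lot B ($178), Petrov→Lot G ($161), Farahani→Lot D ($165) — total 175+178+161+165 = $679.
Next-best assignment: Kapoor→Lot G, Lindqvist→Lot B, Petrov→Lot E, Farahani→Lot D = $591.
Checked against all permutations: $679 is optimal.

Maximum total: $679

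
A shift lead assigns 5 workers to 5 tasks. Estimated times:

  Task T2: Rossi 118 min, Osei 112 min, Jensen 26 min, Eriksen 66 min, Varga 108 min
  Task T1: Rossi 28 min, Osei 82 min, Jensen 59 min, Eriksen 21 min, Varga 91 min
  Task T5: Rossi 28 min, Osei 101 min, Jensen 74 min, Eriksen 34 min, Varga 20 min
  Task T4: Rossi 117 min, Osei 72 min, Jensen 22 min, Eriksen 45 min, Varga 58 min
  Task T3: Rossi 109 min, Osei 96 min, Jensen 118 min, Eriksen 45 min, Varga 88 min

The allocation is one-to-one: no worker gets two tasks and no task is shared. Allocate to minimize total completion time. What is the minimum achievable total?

Min total: 191 min

This is the linear assignment problem.
Optimal: Rossi→Task T1 (28 min), Osei→Task T4 (72 min), Jensen→Task T2 (26 min), Eriksen→Task T3 (45 min), Varga→Task T5 (20 min) — total 28+72+26+45+20 = 191 min.
Min-entry greedy (repeatedly take the single cheapest remaining cell) gives 277 min, worse by 86.
No other one-to-one assignment undercuts 191 min.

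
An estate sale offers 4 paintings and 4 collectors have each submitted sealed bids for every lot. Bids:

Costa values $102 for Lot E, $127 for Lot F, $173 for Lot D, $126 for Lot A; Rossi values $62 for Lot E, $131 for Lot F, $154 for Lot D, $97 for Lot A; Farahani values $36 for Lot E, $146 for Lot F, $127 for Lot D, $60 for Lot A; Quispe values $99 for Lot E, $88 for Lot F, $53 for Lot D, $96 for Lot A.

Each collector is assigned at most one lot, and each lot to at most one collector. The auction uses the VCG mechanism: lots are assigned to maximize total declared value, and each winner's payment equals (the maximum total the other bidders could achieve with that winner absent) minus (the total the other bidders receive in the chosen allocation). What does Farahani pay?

Efficient allocation: Costa→Lot A ($126), Rossi→Lot D ($154), Farahani→Lot F ($146), Quispe→Lot E ($99); total welfare W = $525.
Farahani receives Lot F at value $146, so the others get W − 146 = $379.
Without Farahani: best allocation of the remaining 3 bidders over all 4 lots is Costa→Lot D ($173), Rossi→Lot F ($131), Quispe→Lot E ($99), total $403.
VCG payment = (others' best without Farahani) − (others' welfare with Farahani) = 403 − 379 = $24.

Farahani pays $24.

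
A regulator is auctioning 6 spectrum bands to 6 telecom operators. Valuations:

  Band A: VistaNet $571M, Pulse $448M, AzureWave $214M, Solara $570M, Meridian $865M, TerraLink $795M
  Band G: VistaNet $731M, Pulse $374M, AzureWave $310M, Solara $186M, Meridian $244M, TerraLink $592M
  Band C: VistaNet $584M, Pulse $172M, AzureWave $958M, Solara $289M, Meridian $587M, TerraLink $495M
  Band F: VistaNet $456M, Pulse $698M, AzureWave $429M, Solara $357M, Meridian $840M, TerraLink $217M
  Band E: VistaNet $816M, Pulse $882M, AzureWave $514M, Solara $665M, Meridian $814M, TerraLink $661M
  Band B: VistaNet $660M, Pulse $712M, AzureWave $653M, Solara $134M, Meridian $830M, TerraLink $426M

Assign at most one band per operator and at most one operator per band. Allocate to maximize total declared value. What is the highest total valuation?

Optimal: VistaNet→Band G ($731M), Pulse→Band B ($712M), AzureWave→Band C ($958M), Solara→Band E ($665M), Meridian→Band F ($840M), TerraLink→Band A ($795M) — total 731+712+958+665+840+795 = $4701M.
Column-greedy (each band in turn goes to its best remaining operator) gives $4343M, worse by 358.
Next-best assignment: VistaNet→Band G, Pulse→Band F, AzureWave→Band C, Solara→Band E, Meridian→Band B, TerraLink→Band A = $4677M.
Every other assignment is strictly worse.

Max total: $4701M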